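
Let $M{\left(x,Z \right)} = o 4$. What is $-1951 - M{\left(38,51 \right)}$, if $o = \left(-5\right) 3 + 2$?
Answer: $-1899$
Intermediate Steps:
$o = -13$ ($o = -15 + 2 = -13$)
$M{\left(x,Z \right)} = -52$ ($M{\left(x,Z \right)} = \left(-13\right) 4 = -52$)
$-1951 - M{\left(38,51 \right)} = -1951 - -52 = -1951 + 52 = -1899$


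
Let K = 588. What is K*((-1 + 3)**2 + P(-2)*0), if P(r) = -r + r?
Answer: 2352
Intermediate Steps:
P(r) = 0
K*((-1 + 3)**2 + P(-2)*0) = 588*((-1 + 3)**2 + 0*0) = 588*(2**2 + 0) = 588*(4 + 0) = 588*4 = 2352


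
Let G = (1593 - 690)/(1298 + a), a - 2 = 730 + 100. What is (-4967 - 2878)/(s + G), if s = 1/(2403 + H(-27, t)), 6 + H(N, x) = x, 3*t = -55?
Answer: -19873581600/1075033 ≈ -18487.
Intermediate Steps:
t = -55/3 (t = (⅓)*(-55) = -55/3 ≈ -18.333)
H(N, x) = -6 + x
a = 832 (a = 2 + (730 + 100) = 2 + 830 = 832)
s = 3/7136 (s = 1/(2403 + (-6 - 55/3)) = 1/(2403 - 73/3) = 1/(7136/3) = 3/7136 ≈ 0.00042040)
G = 301/710 (G = (1593 - 690)/(1298 + 832) = 903/2130 = 903*(1/2130) = 301/710 ≈ 0.42394)
(-4967 - 2878)/(s + G) = (-4967 - 2878)/(3/7136 + 301/710) = -7845/1075033/2533280 = -7845*2533280/1075033 = -19873581600/1075033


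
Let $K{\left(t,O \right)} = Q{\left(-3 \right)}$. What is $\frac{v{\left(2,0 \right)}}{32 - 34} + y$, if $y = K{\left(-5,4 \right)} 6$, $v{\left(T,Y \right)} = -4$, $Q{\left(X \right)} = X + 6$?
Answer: $20$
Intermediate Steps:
$Q{\left(X \right)} = 6 + X$
$K{\left(t,O \right)} = 3$ ($K{\left(t,O \right)} = 6 - 3 = 3$)
$y = 18$ ($y = 3 \cdot 6 = 18$)
$\frac{v{\left(2,0 \right)}}{32 - 34} + y = \frac{1}{32 - 34} \left(-4\right) + 18 = \frac{1}{-2} \left(-4\right) + 18 = \left(- \frac{1}{2}\right) \left(-4\right) + 18 = 2 + 18 = 20$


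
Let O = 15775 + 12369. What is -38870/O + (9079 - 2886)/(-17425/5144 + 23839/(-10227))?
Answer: -417317819785003/384847824632 ≈ -1084.4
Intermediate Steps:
O = 28144
-38870/O + (9079 - 2886)/(-17425/5144 + 23839/(-10227)) = -38870/28144 + (9079 - 2886)/(-17425/5144 + 23839/(-10227)) = -38870*1/28144 + 6193/(-17425*1/5144 + 23839*(-1/10227)) = -19435/14072 + 6193/(-17425/5144 - 23839/10227) = -19435/14072 + 6193/(-300833291/52607688) = -19435/14072 + 6193*(-52607688/300833291) = -19435/14072 - 29618128344/27348481 = -417317819785003/384847824632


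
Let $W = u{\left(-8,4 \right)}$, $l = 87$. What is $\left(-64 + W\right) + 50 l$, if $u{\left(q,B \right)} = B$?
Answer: $4290$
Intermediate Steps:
$W = 4$
$\left(-64 + W\right) + 50 l = \left(-64 + 4\right) + 50 \cdot 87 = -60 + 4350 = 4290$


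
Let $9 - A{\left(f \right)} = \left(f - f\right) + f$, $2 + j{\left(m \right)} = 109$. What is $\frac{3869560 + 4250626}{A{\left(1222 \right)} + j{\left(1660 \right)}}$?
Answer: $- \frac{4060093}{553} \approx -7341.9$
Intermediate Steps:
$j{\left(m \right)} = 107$ ($j{\left(m \right)} = -2 + 109 = 107$)
$A{\left(f \right)} = 9 - f$ ($A{\left(f \right)} = 9 - \left(\left(f - f\right) + f\right) = 9 - \left(0 + f\right) = 9 - f$)
$\frac{3869560 + 4250626}{A{\left(1222 \right)} + j{\left(1660 \right)}} = \frac{3869560 + 4250626}{\left(9 - 1222\right) + 107} = \frac{8120186}{\left(9 - 1222\right) + 107} = \frac{8120186}{-1213 + 107} = \frac{8120186}{-1106} = 8120186 \left(- \frac{1}{1106}\right) = - \frac{4060093}{553}$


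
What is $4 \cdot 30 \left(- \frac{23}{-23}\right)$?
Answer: $120$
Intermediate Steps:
$4 \cdot 30 \left(- \frac{23}{-23}\right) = 120 \left(\left(-23\right) \left(- \frac{1}{23}\right)\right) = 120 \cdot 1 = 120$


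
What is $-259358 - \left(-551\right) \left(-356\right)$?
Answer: $-455514$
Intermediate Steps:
$-259358 - \left(-551\right) \left(-356\right) = -259358 - 196156 = -455514$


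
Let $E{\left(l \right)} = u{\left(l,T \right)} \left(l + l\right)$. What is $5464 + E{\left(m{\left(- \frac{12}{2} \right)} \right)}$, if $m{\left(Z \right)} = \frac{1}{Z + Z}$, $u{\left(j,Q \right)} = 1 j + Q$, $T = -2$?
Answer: $\frac{393433}{72} \approx 5464.3$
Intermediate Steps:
$u{\left(j,Q \right)} = Q + j$ ($u{\left(j,Q \right)} = j + Q = Q + j$)
$m{\left(Z \right)} = \frac{1}{2 Z}$
$E{\left(l \right)} = 2 l \left(-2 + l\right)$ ($E{\left(l \right)} = \left(-2 + l\right) \left(l + l\right) = \left(-2 + l\right) 2 l = 2 l \left(-2 + l\right)$)
$5464 + E{\left(m{\left(- \frac{12}{2} \right)} \right)} = 5464 + 2 \frac{1}{2 \left(- \frac{12}{2}\right)} \left(-2 + \frac{1}{2 \left(- \frac{12}{2}\right)}\right) = 5464 + 2 \frac{1}{2 \left(\left(-12\right) \frac{1}{2}\right)} \left(-2 + \frac{1}{2 \left(\left(-12\right) \frac{1}{2}\right)}\right) = 5464 + 2 \frac{1}{2 \left(-6\right)} \left(-2 + \frac{1}{2 \left(-6\right)}\right) = 5464 + 2 \cdot \frac{1}{2} \left(- \frac{1}{6}\right) \left(-2 + \frac{1}{2} \left(- \frac{1}{6}\right)\right) = 5464 + 2 \left(- \frac{1}{12}\right) \left(-2 - \frac{1}{12}\right) = 5464 + 2 \left(- \frac{1}{12}\right) \left(- \frac{25}{12}\right) = 5464 + \frac{25}{72} = \frac{393433}{72}$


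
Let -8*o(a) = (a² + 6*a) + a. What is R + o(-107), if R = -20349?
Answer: -43373/2 ≈ -21687.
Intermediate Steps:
o(a) = -7*a/8 - a²/8 (o(a) = -((a² + 6*a) + a)/8 = -(a² + 7*a)/8 = -7*a/8 - a²/8)
R + o(-107) = -20349 - ⅛*(-107)*(7 - 107) = -20349 - ⅛*(-107)*(-100) = -20349 - 2675/2 = -43373/2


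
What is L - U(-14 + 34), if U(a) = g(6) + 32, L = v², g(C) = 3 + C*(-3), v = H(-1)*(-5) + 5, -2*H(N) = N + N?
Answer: -17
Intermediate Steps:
H(N) = -N (H(N) = -(N + N)/2 = -N)
v = 0 (v = -1*(-1)*(-5) + 5 = 1*(-5) + 5 = -5 + 5 = 0)
g(C) = 3 - 3*C
L = 0 (L = 0² = 0)
U(a) = 17 (U(a) = (3 - 3*6) + 32 = (3 - 18) + 32 = -15 + 32 = 17)
L - U(-14 + 34) = 0 - 1*17 = 0 - 17 = -17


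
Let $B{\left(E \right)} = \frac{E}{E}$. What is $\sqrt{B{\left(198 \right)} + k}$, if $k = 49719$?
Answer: $2 \sqrt{12430} \approx 222.98$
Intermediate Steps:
$B{\left(E \right)} = 1$
$\sqrt{B{\left(198 \right)} + k} = \sqrt{1 + 49719} = \sqrt{49720} = 2 \sqrt{12430}$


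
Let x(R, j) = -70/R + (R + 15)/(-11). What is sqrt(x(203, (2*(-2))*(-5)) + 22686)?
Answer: 3*sqrt(256277582)/319 ≈ 150.55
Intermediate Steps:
x(R, j) = -15/11 - 70/R - R/11 (x(R, j) = -70/R + (15 + R)*(-1/11) = -70/R + (-15/11 - R/11) = -15/11 - 70/R - R/11)
sqrt(x(203, (2*(-2))*(-5)) + 22686) = sqrt((1/11)*(-770 - 1*203*(15 + 203))/203 + 22686) = sqrt((1/11)*(1/203)*(-770 - 1*203*218) + 22686) = sqrt((1/11)*(1/203)*(-770 - 44254) + 22686) = sqrt((1/11)*(1/203)*(-45024) + 22686) = sqrt(-6432/319 + 22686) = sqrt(7230402/319) = 3*sqrt(256277582)/319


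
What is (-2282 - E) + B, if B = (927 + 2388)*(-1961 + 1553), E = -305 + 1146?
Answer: -1355643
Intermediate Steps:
E = 841
B = -1352520 (B = 3315*(-408) = -1352520)
(-2282 - E) + B = (-2282 - 1*841) - 1352520 = (-2282 - 841) - 1352520 = -3123 - 1352520 = -1355643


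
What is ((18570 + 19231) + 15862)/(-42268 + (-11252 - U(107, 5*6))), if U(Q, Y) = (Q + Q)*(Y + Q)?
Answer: -53663/82838 ≈ -0.64781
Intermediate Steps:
U(Q, Y) = 2*Q*(Q + Y) (U(Q, Y) = (2*Q)*(Q + Y) = 2*Q*(Q + Y))
((18570 + 19231) + 15862)/(-42268 + (-11252 - U(107, 5*6))) = ((18570 + 19231) + 15862)/(-42268 + (-11252 - 2*107*(107 + 5*6))) = (37801 + 15862)/(-42268 + (-11252 - 2*107*(107 + 30))) = 53663/(-42268 + (-11252 - 2*107*137)) = 53663/(-42268 + (-11252 - 1*29318)) = 53663/(-42268 + (-11252 - 29318)) = 53663/(-42268 - 40570) = 53663/(-82838) = 53663*(-1/82838) = -53663/82838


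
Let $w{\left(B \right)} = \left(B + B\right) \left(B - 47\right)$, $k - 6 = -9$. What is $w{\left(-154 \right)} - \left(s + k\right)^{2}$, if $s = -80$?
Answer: $55019$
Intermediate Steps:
$k = -3$ ($k = 6 - 9 = -3$)
$w{\left(B \right)} = 2 B \left(-47 + B\right)$
$w{\left(-154 \right)} - \left(s + k\right)^{2} = 2 \left(-154\right) \left(-47 - 154\right) - \left(-80 - 3\right)^{2} = 2 \left(-154\right) \left(-201\right) - \left(-83\right)^{2} = 61908 - 6889 = 55019$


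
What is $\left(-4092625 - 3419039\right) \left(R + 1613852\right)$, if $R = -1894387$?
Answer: $2107284660240$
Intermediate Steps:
$\left(-4092625 - 3419039\right) \left(R + 1613852\right) = \left(-4092625 - 3419039\right) \left(-1894387 + 1613852\right) = \left(-7511664\right) \left(-280535\right) = 2107284660240$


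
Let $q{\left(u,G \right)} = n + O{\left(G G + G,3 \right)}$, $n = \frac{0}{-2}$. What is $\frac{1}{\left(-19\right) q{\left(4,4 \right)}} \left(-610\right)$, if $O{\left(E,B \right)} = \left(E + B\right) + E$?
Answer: $\frac{610}{817} \approx 0.74663$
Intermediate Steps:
$n = 0$ ($n = 0 \left(- \frac{1}{2}\right) = 0$)
$O{\left(E,B \right)} = B + 2 E$ ($O{\left(E,B \right)} = \left(B + E\right) + E = B + 2 E$)
$q{\left(u,G \right)} = 3 + 2 G + 2 G^{2}$ ($q{\left(u,G \right)} = 0 + \left(3 + 2 \left(G G + G\right)\right) = 0 + \left(3 + 2 \left(G^{2} + G\right)\right) = 0 + \left(3 + 2 \left(G + G^{2}\right)\right) = 0 + \left(3 + \left(2 G + 2 G^{2}\right)\right) = 0 + \left(3 + 2 G + 2 G^{2}\right) = 3 + 2 G + 2 G^{2}$)
$\frac{1}{\left(-19\right) q{\left(4,4 \right)}} \left(-610\right) = \frac{1}{\left(-19\right) \left(3 + 2 \cdot 4 \left(1 + 4\right)\right)} \left(-610\right) = - \frac{1}{19 \left(3 + 2 \cdot 4 \cdot 5\right)} \left(-610\right) = - \frac{1}{19 \left(3 + 40\right)} \left(-610\right) = - \frac{1}{19 \cdot 43} \left(-610\right) = \left(- \frac{1}{19}\right) \frac{1}{43} \left(-610\right) = \left(- \frac{1}{817}\right) \left(-610\right) = \frac{610}{817}$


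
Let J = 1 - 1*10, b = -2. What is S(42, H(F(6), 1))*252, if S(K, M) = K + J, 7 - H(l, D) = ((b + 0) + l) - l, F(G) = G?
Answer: 8316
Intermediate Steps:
J = -9 (J = 1 - 10 = -9)
H(l, D) = 9 (H(l, D) = 7 - (((-2 + 0) + l) - l) = 7 - ((-2 + l) - l) = 7 - 1*(-2) = 7 + 2 = 9)
S(K, M) = -9 + K (S(K, M) = K - 9 = -9 + K)
S(42, H(F(6), 1))*252 = (-9 + 42)*252 = 33*252 = 8316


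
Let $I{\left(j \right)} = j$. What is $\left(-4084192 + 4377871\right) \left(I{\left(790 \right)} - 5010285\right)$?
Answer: $-1471183482105$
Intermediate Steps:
$\left(-4084192 + 4377871\right) \left(I{\left(790 \right)} - 5010285\right) = \left(-4084192 + 4377871\right) \left(790 - 5010285\right) = 293679 \left(-5009495\right) = -1471183482105$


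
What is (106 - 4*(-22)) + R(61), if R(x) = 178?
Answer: 372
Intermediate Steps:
(106 - 4*(-22)) + R(61) = (106 - 4*(-22)) + 178 = (106 + 88) + 178 = 194 + 178 = 372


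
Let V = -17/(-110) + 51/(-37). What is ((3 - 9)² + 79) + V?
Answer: 463069/4070 ≈ 113.78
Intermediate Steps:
V = -4981/4070 (V = -17*(-1/110) + 51*(-1/37) = 17/110 - 51/37 = -4981/4070 ≈ -1.2238)
((3 - 9)² + 79) + V = ((3 - 9)² + 79) - 4981/4070 = ((-6)² + 79) - 4981/4070 = (36 + 79) - 4981/4070 = 115 - 4981/4070 = 463069/4070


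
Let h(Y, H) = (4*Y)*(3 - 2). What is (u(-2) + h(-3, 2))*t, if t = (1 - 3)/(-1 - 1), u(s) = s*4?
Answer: -20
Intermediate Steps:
h(Y, H) = 4*Y (h(Y, H) = (4*Y)*1 = 4*Y)
u(s) = 4*s
t = 1 (t = -2/(-2) = -2*(-1/2) = 1)
(u(-2) + h(-3, 2))*t = (4*(-2) + 4*(-3))*1 = (-8 - 12)*1 = -20*1 = -20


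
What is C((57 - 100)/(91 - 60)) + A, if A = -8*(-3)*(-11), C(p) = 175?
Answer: -89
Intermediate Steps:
A = -264 (A = 24*(-11) = -264)
C((57 - 100)/(91 - 60)) + A = 175 - 264 = -89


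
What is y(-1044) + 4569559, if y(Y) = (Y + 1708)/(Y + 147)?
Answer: 4098893759/897 ≈ 4.5696e+6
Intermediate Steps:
y(Y) = (1708 + Y)/(147 + Y)
y(-1044) + 4569559 = (1708 - 1044)/(147 - 1044) + 4569559 = 664/(-897) + 4569559 = -1/897*664 + 4569559 = -664/897 + 4569559 = 4098893759/897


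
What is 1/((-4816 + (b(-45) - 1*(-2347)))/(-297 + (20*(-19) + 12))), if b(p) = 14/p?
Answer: 29925/111119 ≈ 0.26931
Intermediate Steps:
1/((-4816 + (b(-45) - 1*(-2347)))/(-297 + (20*(-19) + 12))) = 1/((-4816 + (14/(-45) - 1*(-2347)))/(-297 + (20*(-19) + 12))) = 1/((-4816 + (14*(-1/45) + 2347))/(-297 + (-380 + 12))) = 1/((-4816 + (-14/45 + 2347))/(-297 - 368)) = 1/((-4816 + 105601/45)/(-665)) = 1/(-111119/45*(-1/665)) = 1/(111119/29925) = 29925/111119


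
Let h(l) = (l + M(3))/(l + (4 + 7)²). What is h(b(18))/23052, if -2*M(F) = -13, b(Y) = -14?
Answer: -5/1644376 ≈ -3.0407e-6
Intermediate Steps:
M(F) = 13/2 (M(F) = -½*(-13) = 13/2)
h(l) = (13/2 + l)/(121 + l) (h(l) = (l + 13/2)/(l + (4 + 7)²) = (13/2 + l)/(l + 11²) = (13/2 + l)/(l + 121) = (13/2 + l)/(121 + l))
h(b(18))/23052 = ((13/2 - 14)/(121 - 14))/23052 = (-15/2/107)*(1/23052) = ((1/107)*(-15/2))*(1/23052) = -15/214*1/23052 = -5/1644376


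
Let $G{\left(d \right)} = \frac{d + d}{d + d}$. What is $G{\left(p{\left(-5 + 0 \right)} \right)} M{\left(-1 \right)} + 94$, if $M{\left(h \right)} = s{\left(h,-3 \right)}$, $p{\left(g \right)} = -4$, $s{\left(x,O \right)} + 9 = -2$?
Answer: $83$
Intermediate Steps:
$s{\left(x,O \right)} = -11$ ($s{\left(x,O \right)} = -9 - 2 = -11$)
$M{\left(h \right)} = -11$
$G{\left(d \right)} = 1$ ($G{\left(d \right)} = \frac{2 d}{2 d} = 2 d \frac{1}{2 d} = 1$)
$G{\left(p{\left(-5 + 0 \right)} \right)} M{\left(-1 \right)} + 94 = 1 \left(-11\right) + 94 = -11 + 94 = 83$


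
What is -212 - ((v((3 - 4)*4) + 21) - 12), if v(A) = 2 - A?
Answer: -227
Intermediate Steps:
-212 - ((v((3 - 4)*4) + 21) - 12) = -212 - (((2 - (3 - 4)*4) + 21) - 12) = -212 - (((2 - (-1)*4) + 21) - 12) = -212 - (((2 - 1*(-4)) + 21) - 12) = -212 - (((2 + 4) + 21) - 12) = -212 - ((6 + 21) - 12) = -212 - (27 - 12) = -212 - 1*15 = -212 - 15 = -227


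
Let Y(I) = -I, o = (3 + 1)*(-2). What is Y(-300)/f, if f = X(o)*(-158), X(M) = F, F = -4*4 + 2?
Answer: 75/553 ≈ 0.13562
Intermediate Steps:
o = -8 (o = 4*(-2) = -8)
F = -14 (F = -16 + 2 = -14)
X(M) = -14
f = 2212 (f = -14*(-158) = 2212)
Y(-300)/f = -1*(-300)/2212 = 300*(1/2212) = 75/553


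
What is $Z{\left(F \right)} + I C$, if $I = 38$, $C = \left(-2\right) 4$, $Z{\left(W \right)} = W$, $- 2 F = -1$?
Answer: $- \frac{607}{2} \approx -303.5$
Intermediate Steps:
$F = \frac{1}{2}$ ($F = \left(- \frac{1}{2}\right) \left(-1\right) = \frac{1}{2} \approx 0.5$)
$C = -8$
$Z{\left(F \right)} + I C = \frac{1}{2} + 38 \left(-8\right) = \frac{1}{2} - 304 = - \frac{607}{2}$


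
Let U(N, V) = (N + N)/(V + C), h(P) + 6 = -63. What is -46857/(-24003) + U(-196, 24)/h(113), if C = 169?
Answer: 70378205/35516439 ≈ 1.9816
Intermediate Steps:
h(P) = -69 (h(P) = -6 - 63 = -69)
U(N, V) = 2*N/(169 + V) (U(N, V) = (N + N)/(V + 169) = (2*N)/(169 + V) = 2*N/(169 + V))
-46857/(-24003) + U(-196, 24)/h(113) = -46857/(-24003) + (2*(-196)/(169 + 24))/(-69) = -46857*(-1/24003) + (2*(-196)/193)*(-1/69) = 15619/8001 + (2*(-196)*(1/193))*(-1/69) = 15619/8001 - 392/193*(-1/69) = 15619/8001 + 392/13317 = 70378205/35516439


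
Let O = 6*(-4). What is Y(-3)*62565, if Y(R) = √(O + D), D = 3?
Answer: 62565*I*√21 ≈ 2.8671e+5*I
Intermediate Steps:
O = -24
Y(R) = I*√21 (Y(R) = √(-24 + 3) = √(-21) = I*√21)
Y(-3)*62565 = (I*√21)*62565 = 62565*I*√21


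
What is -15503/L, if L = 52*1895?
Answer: -15503/98540 ≈ -0.15733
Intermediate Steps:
L = 98540
-15503/L = -15503/98540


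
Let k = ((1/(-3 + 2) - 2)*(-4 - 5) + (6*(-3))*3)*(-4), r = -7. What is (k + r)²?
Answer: 10201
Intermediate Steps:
k = 108 (k = ((1/(-1) - 2)*(-9) - 18*3)*(-4) = ((-1 - 2)*(-9) - 54)*(-4) = (-3*(-9) - 54)*(-4) = (27 - 54)*(-4) = -27*(-4) = 108)
(k + r)² = (108 - 7)² = 101² = 10201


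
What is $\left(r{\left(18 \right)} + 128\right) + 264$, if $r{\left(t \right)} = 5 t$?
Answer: $482$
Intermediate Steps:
$\left(r{\left(18 \right)} + 128\right) + 264 = \left(5 \cdot 18 + 128\right) + 264 = \left(90 + 128\right) + 264 = 218 + 264 = 482$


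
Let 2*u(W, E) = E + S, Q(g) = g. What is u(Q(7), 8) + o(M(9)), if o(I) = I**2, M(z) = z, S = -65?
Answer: 105/2 ≈ 52.500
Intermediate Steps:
u(W, E) = -65/2 + E/2 (u(W, E) = (E - 65)/2 = (-65 + E)/2 = -65/2 + E/2)
u(Q(7), 8) + o(M(9)) = (-65/2 + (1/2)*8) + 9**2 = (-65/2 + 4) + 81 = -57/2 + 81 = 105/2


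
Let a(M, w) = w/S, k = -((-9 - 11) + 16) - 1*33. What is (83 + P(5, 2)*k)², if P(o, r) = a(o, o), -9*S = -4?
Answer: 946729/16 ≈ 59171.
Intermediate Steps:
S = 4/9 (S = -⅑*(-4) = 4/9 ≈ 0.44444)
k = -29 (k = -(-20 + 16) - 33 = -1*(-4) - 33 = 4 - 33 = -29)
a(M, w) = 9*w/4 (a(M, w) = w/(4/9) = w*(9/4) = 9*w/4)
P(o, r) = 9*o/4
(83 + P(5, 2)*k)² = (83 + ((9/4)*5)*(-29))² = (83 + (45/4)*(-29))² = (83 - 1305/4)² = (-973/4)² = 946729/16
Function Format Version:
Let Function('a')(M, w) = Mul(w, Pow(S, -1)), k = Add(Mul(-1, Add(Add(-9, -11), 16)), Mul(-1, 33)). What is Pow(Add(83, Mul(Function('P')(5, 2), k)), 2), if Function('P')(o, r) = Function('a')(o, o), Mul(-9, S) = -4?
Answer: Rational(946729, 16) ≈ 59171.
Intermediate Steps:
S = Rational(4, 9) (S = Mul(Rational(-1, 9), -4) = Rational(4, 9) ≈ 0.44444)
k = -29 (k = Add(Mul(-1, Add(-20, 16)), -33) = Add(Mul(-1, -4), -33) = Add(4, -33) = -29)
Function('a')(M, w) = Mul(Rational(9, 4), w) (Function('a')(M, w) = Mul(w, Pow(Rational(4, 9), -1)) = Mul(w, Rational(9, 4)) = Mul(Rational(9, 4), w))
Function('P')(o, r) = Mul(Rational(9, 4), o)
Pow(Add(83, Mul(Function('P')(5, 2), k)), 2) = Pow(Add(83, Mul(Mul(Rational(9, 4), 5), -29)), 2) = Pow(Add(83, Mul(Rational(45, 4), -29)), 2) = Pow(Add(83, Rational(-1305, 4)), 2) = Pow(Rational(-973, 4), 2) = Rational(946729, 16)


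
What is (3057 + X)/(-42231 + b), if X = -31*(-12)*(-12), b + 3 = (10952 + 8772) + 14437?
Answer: 469/2691 ≈ 0.17428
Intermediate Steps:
b = 34158 (b = -3 + ((10952 + 8772) + 14437) = -3 + (19724 + 14437) = -3 + 34161 = 34158)
X = -4464 (X = 372*(-12) = -4464)
(3057 + X)/(-42231 + b) = (3057 - 4464)/(-42231 + 34158) = -1407/(-8073) = -1407*(-1/8073) = 469/2691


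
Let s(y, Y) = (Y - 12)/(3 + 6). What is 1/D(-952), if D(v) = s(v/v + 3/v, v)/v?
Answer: 2142/241 ≈ 8.8880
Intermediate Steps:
s(y, Y) = -4/3 + Y/9 (s(y, Y) = (-12 + Y)/9 = (-12 + Y)*(⅑) = -4/3 + Y/9)
D(v) = (-4/3 + v/9)/v
1/D(-952) = 1/((⅑)*(-12 - 952)/(-952)) = 1/((⅑)*(-1/952)*(-964)) = 1/(241/2142) = 2142/241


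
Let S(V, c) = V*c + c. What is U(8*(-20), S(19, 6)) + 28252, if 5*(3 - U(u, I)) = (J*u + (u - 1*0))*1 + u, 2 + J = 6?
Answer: 28447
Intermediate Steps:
J = 4 (J = -2 + 6 = 4)
S(V, c) = c + V*c
U(u, I) = 3 - 6*u/5 (U(u, I) = 3 - ((4*u + (u - 1*0))*1 + u)/5 = 3 - ((4*u + (u + 0))*1 + u)/5 = 3 - ((4*u + u)*1 + u)/5 = 3 - ((5*u)*1 + u)/5 = 3 - (5*u + u)/5 = 3 - 6*u/5)
U(8*(-20), S(19, 6)) + 28252 = (3 - 48*(-20)/5) + 28252 = (3 - 6/5*(-160)) + 28252 = (3 + 192) + 28252 = 195 + 28252 = 28447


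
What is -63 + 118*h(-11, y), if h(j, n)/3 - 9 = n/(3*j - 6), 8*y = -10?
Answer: 81493/26 ≈ 3134.3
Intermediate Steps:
y = -5/4 (y = (⅛)*(-10) = -5/4 ≈ -1.2500)
h(j, n) = 27 + 3*n/(-6 + 3*j) (h(j, n) = 27 + 3*(n/(3*j - 6)) = 27 + 3*(n/(-6 + 3*j)) = 27 + 3*n/(-6 + 3*j))
-63 + 118*h(-11, y) = -63 + 118*((-54 - 5/4 + 27*(-11))/(-2 - 11)) = -63 + 118*((-54 - 5/4 - 297)/(-13)) = -63 + 118*(-1/13*(-1409/4)) = -63 + 118*(1409/52) = -63 + 83131/26 = 81493/26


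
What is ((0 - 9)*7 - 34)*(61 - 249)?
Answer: 18236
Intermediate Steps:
((0 - 9)*7 - 34)*(61 - 249) = (-9*7 - 34)*(-188) = (-63 - 34)*(-188) = -97*(-188) = 18236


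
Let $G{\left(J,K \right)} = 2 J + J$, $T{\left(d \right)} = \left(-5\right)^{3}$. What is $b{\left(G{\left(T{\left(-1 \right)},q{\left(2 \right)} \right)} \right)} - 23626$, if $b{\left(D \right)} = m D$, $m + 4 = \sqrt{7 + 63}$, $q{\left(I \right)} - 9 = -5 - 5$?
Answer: $-22126 - 375 \sqrt{70} \approx -25263.0$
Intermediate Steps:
$T{\left(d \right)} = -125$
$q{\left(I \right)} = -1$ ($q{\left(I \right)} = 9 - 10 = -1$)
$G{\left(J,K \right)} = 3 J$
$m = -4 + \sqrt{70}$ ($m = -4 + \sqrt{7 + 63} = -4 + \sqrt{70} \approx 4.3666$)
$b{\left(D \right)} = D \left(-4 + \sqrt{70}\right)$ ($b{\left(D \right)} = \left(-4 + \sqrt{70}\right) D = D \left(-4 + \sqrt{70}\right)$)
$b{\left(G{\left(T{\left(-1 \right)},q{\left(2 \right)} \right)} \right)} - 23626 = 3 \left(-125\right) \left(-4 + \sqrt{70}\right) - 23626 = - 375 \left(-4 + \sqrt{70}\right) - 23626 = \left(1500 - 375 \sqrt{70}\right) - 23626 = -22126 - 375 \sqrt{70}$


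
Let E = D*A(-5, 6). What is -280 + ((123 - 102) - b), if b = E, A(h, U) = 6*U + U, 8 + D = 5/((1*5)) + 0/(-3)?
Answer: 35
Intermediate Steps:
D = -7 (D = -8 + (5/((1*5)) + 0/(-3)) = -8 + (5/5 + 0*(-⅓)) = -8 + (5*(⅕) + 0) = -8 + (1 + 0) = -8 + 1 = -7)
A(h, U) = 7*U
E = -294 (E = -49*6 = -7*42 = -294)
b = -294
-280 + ((123 - 102) - b) = -280 + ((123 - 102) - 1*(-294)) = -280 + (21 + 294) = -280 + 315 = 35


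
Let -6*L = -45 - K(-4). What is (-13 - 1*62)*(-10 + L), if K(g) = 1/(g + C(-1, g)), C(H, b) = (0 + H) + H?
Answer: 2275/12 ≈ 189.58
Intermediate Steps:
C(H, b) = 2*H (C(H, b) = H + H = 2*H)
K(g) = 1/(-2 + g) (K(g) = 1/(g + 2*(-1)) = 1/(g - 2) = 1/(-2 + g))
L = 269/36 (L = -(-45 - 1/(-2 - 4))/6 = -(-45 - 1/(-6))/6 = -(-45 - 1*(-⅙))/6 = -(-45 + ⅙)/6 = -⅙*(-269/6) = 269/36 ≈ 7.4722)
(-13 - 1*62)*(-10 + L) = (-13 - 1*62)*(-10 + 269/36) = (-13 - 62)*(-91/36) = -75*(-91/36) = 2275/12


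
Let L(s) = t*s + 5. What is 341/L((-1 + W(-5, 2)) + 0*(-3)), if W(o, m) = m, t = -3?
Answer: 341/2 ≈ 170.50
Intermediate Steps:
L(s) = 5 - 3*s (L(s) = -3*s + 5 = 5 - 3*s)
341/L((-1 + W(-5, 2)) + 0*(-3)) = 341/(5 - 3*((-1 + 2) + 0*(-3))) = 341/(5 - 3*(1 + 0)) = 341/(5 - 3*1) = 341/(5 - 3) = 341/2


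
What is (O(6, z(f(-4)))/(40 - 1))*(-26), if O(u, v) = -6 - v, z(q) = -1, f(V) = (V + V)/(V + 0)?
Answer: 10/3 ≈ 3.3333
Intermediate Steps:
f(V) = 2 (f(V) = (2*V)/V = 2)
(O(6, z(f(-4)))/(40 - 1))*(-26) = ((-6 - 1*(-1))/(40 - 1))*(-26) = ((-6 + 1)/39)*(-26) = ((1/39)*(-5))*(-26) = -5/39*(-26) = 10/3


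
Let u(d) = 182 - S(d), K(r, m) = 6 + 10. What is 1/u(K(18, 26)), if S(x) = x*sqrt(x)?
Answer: 1/118 ≈ 0.0084746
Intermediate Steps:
S(x) = x**(3/2)
K(r, m) = 16
u(d) = 182 - d**(3/2)
1/u(K(18, 26)) = 1/(182 - 16**(3/2)) = 1/(182 - 1*64) = 1/(182 - 64) = 1/118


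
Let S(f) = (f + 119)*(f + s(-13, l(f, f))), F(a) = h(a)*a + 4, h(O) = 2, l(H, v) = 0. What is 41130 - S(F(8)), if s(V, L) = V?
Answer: 40157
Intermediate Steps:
F(a) = 4 + 2*a (F(a) = 2*a + 4 = 4 + 2*a)
S(f) = (-13 + f)*(119 + f) (S(f) = (f + 119)*(f - 13) = (119 + f)*(-13 + f) = (-13 + f)*(119 + f))
41130 - S(F(8)) = 41130 - (-1547 + (4 + 2*8)**2 + 106*(4 + 2*8)) = 41130 - (-1547 + (4 + 16)**2 + 106*(4 + 16)) = 41130 - (-1547 + 20**2 + 106*20) = 41130 - (-1547 + 400 + 2120) = 41130 - 1*973 = 41130 - 973 = 40157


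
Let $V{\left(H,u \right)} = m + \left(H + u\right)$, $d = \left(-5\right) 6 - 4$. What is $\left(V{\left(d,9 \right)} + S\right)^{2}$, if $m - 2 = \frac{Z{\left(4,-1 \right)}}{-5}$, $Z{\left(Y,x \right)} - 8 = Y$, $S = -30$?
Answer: $\frac{76729}{25} \approx 3069.2$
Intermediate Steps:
$Z{\left(Y,x \right)} = 8 + Y$
$m = - \frac{2}{5}$ ($m = 2 + \frac{8 + 4}{-5} = 2 + 12 \left(- \frac{1}{5}\right) = 2 - \frac{12}{5} = - \frac{2}{5} \approx -0.4$)
$d = -34$ ($d = -30 - 4 = -34$)
$V{\left(H,u \right)} = - \frac{2}{5} + H + u$ ($V{\left(H,u \right)} = - \frac{2}{5} + \left(H + u\right) = - \frac{2}{5} + H + u$)
$\left(V{\left(d,9 \right)} + S\right)^{2} = \left(\left(- \frac{2}{5} - 34 + 9\right) - 30\right)^{2} = \left(- \frac{127}{5} - 30\right)^{2} = \left(- \frac{277}{5}\right)^{2} = \frac{76729}{25}$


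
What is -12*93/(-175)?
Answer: 1116/175 ≈ 6.3771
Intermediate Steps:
-12*93/(-175) = -1116*(-1/175) = 1116/175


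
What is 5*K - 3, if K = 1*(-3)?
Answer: -18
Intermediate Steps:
K = -3
5*K - 3 = 5*(-3) - 3 = -15 - 3 = -18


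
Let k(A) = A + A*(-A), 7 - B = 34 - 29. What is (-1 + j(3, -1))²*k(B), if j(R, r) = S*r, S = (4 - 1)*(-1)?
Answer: -8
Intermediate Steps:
B = 2 (B = 7 - (34 - 29) = 7 - 1*5 = 7 - 5 = 2)
S = -3 (S = 3*(-1) = -3)
j(R, r) = -3*r
k(A) = A - A²
(-1 + j(3, -1))²*k(B) = (-1 - 3*(-1))²*(2*(1 - 1*2)) = (-1 + 3)²*(2*(1 - 2)) = 2²*(2*(-1)) = 4*(-2) = -8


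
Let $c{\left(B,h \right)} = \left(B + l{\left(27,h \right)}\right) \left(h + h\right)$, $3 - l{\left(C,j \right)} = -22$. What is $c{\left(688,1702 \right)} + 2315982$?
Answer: $4743034$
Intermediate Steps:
$l{\left(C,j \right)} = 25$ ($l{\left(C,j \right)} = 3 - -22 = 3 + 22 = 25$)
$c{\left(B,h \right)} = 2 h \left(25 + B\right)$ ($c{\left(B,h \right)} = \left(B + 25\right) \left(h + h\right) = \left(25 + B\right) 2 h = 2 h \left(25 + B\right)$)
$c{\left(688,1702 \right)} + 2315982 = 2 \cdot 1702 \left(25 + 688\right) + 2315982 = 2 \cdot 1702 \cdot 713 + 2315982 = 2427052 + 2315982 = 4743034$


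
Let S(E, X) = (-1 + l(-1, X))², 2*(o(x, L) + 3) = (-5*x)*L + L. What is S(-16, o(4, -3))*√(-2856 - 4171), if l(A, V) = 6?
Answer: 25*I*√7027 ≈ 2095.7*I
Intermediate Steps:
o(x, L) = -3 + L/2 - 5*L*x/2 (o(x, L) = -3 + ((-5*x)*L + L)/2 = -3 + (-5*L*x + L)/2 = -3 + (L - 5*L*x)/2 = -3 + (L/2 - 5*L*x/2) = -3 + L/2 - 5*L*x/2)
S(E, X) = 25 (S(E, X) = (-1 + 6)² = 5² = 25)
S(-16, o(4, -3))*√(-2856 - 4171) = 25*√(-2856 - 4171) = 25*√(-7027) = 25*(I*√7027) = 25*I*√7027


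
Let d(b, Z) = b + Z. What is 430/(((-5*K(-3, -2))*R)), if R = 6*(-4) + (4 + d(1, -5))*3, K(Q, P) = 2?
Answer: 43/24 ≈ 1.7917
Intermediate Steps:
d(b, Z) = Z + b
R = -24 (R = 6*(-4) + (4 + (-5 + 1))*3 = -24 + (4 - 4)*3 = -24 + 0*3 = -24 + 0 = -24)
430/(((-5*K(-3, -2))*R)) = 430/((-5*2*(-24))) = 430/((-10*(-24))) = 430/240 = 430*(1/240) = 43/24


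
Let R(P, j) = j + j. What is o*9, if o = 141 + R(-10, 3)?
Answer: 1323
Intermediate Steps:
R(P, j) = 2*j
o = 147 (o = 141 + 2*3 = 141 + 6 = 147)
o*9 = 147*9 = 1323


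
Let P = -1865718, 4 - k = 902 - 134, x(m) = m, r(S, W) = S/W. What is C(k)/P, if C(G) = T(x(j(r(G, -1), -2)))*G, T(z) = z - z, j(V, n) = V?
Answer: 0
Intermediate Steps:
k = -764 (k = 4 - (902 - 134) = 4 - 1*768 = 4 - 768 = -764)
T(z) = 0
C(G) = 0 (C(G) = 0*G = 0)
C(k)/P = 0/(-1865718) = 0*(-1/1865718) = 0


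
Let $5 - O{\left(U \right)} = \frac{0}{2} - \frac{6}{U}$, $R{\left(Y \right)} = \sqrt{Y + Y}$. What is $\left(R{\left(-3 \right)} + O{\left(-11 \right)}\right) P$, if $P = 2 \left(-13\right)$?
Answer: $- \frac{1274}{11} - 26 i \sqrt{6} \approx -115.82 - 63.687 i$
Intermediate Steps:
$R{\left(Y \right)} = \sqrt{2} \sqrt{Y}$ ($R{\left(Y \right)} = \sqrt{2 Y} = \sqrt{2} \sqrt{Y}$)
$O{\left(U \right)} = 5 + \frac{6}{U}$ ($O{\left(U \right)} = 5 - \left(\frac{0}{2} - \frac{6}{U}\right) = 5 - \left(0 \cdot \frac{1}{2} - \frac{6}{U}\right) = 5 - \left(0 - \frac{6}{U}\right) = 5 - - \frac{6}{U} = 5 + \frac{6}{U}$)
$P = -26$
$\left(R{\left(-3 \right)} + O{\left(-11 \right)}\right) P = \left(\sqrt{2} \sqrt{-3} + \left(5 + \frac{6}{-11}\right)\right) \left(-26\right) = \left(\sqrt{2} i \sqrt{3} + \left(5 + 6 \left(- \frac{1}{11}\right)\right)\right) \left(-26\right) = \left(i \sqrt{6} + \left(5 - \frac{6}{11}\right)\right) \left(-26\right) = \left(i \sqrt{6} + \frac{49}{11}\right) \left(-26\right) = \left(\frac{49}{11} + i \sqrt{6}\right) \left(-26\right) = - \frac{1274}{11} - 26 i \sqrt{6}$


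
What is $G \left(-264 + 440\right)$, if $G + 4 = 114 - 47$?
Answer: $11088$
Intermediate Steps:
$G = 63$ ($G = -4 + \left(114 - 47\right) = -4 + 67 = 63$)
$G \left(-264 + 440\right) = 63 \left(-264 + 440\right) = 63 \cdot 176 = 11088$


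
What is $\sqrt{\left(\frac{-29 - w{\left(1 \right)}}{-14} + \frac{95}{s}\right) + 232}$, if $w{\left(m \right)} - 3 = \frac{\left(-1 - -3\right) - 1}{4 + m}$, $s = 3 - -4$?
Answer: $\frac{\sqrt{1214570}}{70} \approx 15.744$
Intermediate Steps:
$s = 7$ ($s = 3 + 4 = 7$)
$w{\left(m \right)} = 3 + \frac{1}{4 + m}$ ($w{\left(m \right)} = 3 + \frac{\left(-1 - -3\right) - 1}{4 + m} = 3 + \frac{\left(-1 + 3\right) - 1}{4 + m} = 3 + \frac{2 - 1}{4 + m} = 3 + 1 \frac{1}{4 + m} = 3 + \frac{1}{4 + m}$)
$\sqrt{\left(\frac{-29 - w{\left(1 \right)}}{-14} + \frac{95}{s}\right) + 232} = \sqrt{\left(\frac{-29 - \frac{13 + 3 \cdot 1}{4 + 1}}{-14} + \frac{95}{7}\right) + 232} = \sqrt{\left(\left(-29 - \frac{13 + 3}{5}\right) \left(- \frac{1}{14}\right) + 95 \cdot \frac{1}{7}\right) + 232} = \sqrt{\left(\left(-29 - \frac{1}{5} \cdot 16\right) \left(- \frac{1}{14}\right) + \frac{95}{7}\right) + 232} = \sqrt{\left(\left(-29 - \frac{16}{5}\right) \left(- \frac{1}{14}\right) + \frac{95}{7}\right) + 232} = \sqrt{\left(\left(- \frac{161}{5}\right) \left(- \frac{1}{14}\right) + \frac{95}{7}\right) + 232} = \sqrt{\left(\frac{23}{10} + \frac{95}{7}\right) + 232} = \sqrt{\frac{1111}{70} + 232} = \sqrt{\frac{17351}{70}} = \frac{\sqrt{1214570}}{70}$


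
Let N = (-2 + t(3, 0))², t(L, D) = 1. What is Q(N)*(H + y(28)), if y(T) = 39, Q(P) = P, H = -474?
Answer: -435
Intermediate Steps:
N = 1 (N = (-2 + 1)² = (-1)² = 1)
Q(N)*(H + y(28)) = 1*(-474 + 39) = 1*(-435) = -435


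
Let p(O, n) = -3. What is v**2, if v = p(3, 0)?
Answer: 9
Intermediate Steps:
v = -3
v**2 = (-3)**2 = 9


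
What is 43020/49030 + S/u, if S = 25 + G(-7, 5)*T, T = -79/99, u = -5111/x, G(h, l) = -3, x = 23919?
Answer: -35096960834/275651563 ≈ -127.32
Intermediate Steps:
u = -5111/23919 ≈ -0.21368
T = -79/99 (T = -79*1/99 = -79/99 ≈ -0.79798)
S = 904/33 (S = 25 - 3*(-79/99) = 25 + 79/33 = 904/33 ≈ 27.394)
43020/49030 + S/u = 43020/49030 + 904/(33*(-5111/23919)) = 43020*(1/49030) + (904/33)*(-23919/5111) = 4302/4903 - 7207592/56221 = -35096960834/275651563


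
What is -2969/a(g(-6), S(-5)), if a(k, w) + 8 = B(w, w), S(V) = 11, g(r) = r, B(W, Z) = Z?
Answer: -2969/3 ≈ -989.67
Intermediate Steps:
a(k, w) = -8 + w
-2969/a(g(-6), S(-5)) = -2969/(-8 + 11) = -2969/3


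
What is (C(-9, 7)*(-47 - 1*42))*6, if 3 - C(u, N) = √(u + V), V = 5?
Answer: -1602 + 1068*I ≈ -1602.0 + 1068.0*I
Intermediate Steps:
C(u, N) = 3 - √(5 + u) (C(u, N) = 3 - √(u + 5) = 3 - √(5 + u))
(C(-9, 7)*(-47 - 1*42))*6 = ((3 - √(5 - 9))*(-47 - 1*42))*6 = ((3 - √(-4))*(-47 - 42))*6 = ((3 - 2*I)*(-89))*6 = (-267 + 178*I)*6 = -1602 + 1068*I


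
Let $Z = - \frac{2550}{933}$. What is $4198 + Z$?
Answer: $\frac{1304728}{311} \approx 4195.3$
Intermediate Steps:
$Z = - \frac{850}{311}$ ($Z = \left(-2550\right) \frac{1}{933} = - \frac{850}{311} \approx -2.7331$)
$4198 + Z = 4198 - \frac{850}{311} = \frac{1304728}{311}$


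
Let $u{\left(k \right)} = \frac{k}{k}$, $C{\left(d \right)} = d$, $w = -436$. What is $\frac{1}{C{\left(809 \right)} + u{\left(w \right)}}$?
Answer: $\frac{1}{810} \approx 0.0012346$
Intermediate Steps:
$u{\left(k \right)} = 1$
$\frac{1}{C{\left(809 \right)} + u{\left(w \right)}} = \frac{1}{809 + 1} = \frac{1}{810}$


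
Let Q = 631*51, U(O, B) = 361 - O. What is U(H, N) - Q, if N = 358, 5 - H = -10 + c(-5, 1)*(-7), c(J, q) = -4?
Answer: -31807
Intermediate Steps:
H = -13 (H = 5 - (-10 - 4*(-7)) = 5 - (-10 + 28) = 5 - 1*18 = 5 - 18 = -13)
Q = 32181
U(H, N) - Q = (361 - 1*(-13)) - 1*32181 = (361 + 13) - 32181 = 374 - 32181 = -31807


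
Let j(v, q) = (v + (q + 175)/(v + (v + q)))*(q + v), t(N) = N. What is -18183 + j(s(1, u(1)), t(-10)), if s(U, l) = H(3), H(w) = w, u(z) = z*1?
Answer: -71661/4 ≈ -17915.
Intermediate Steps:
u(z) = z
s(U, l) = 3
j(v, q) = (q + v)*(v + (175 + q)/(q + 2*v)) (j(v, q) = (v + (175 + q)/(v + (q + v)))*(q + v) = (v + (175 + q)/(q + 2*v))*(q + v) = (q + v)*(v + (175 + q)/(q + 2*v)))
-18183 + j(s(1, u(1)), t(-10)) = -18183 + ((-10)² + 2*3³ + 175*(-10) + 175*3 - 10*3 + 3*(-10)² + 3*(-10)*3²)/(-10 + 2*3) = -18183 + (100 + 2*27 - 1750 + 525 - 30 + 3*100 + 3*(-10)*9)/(-10 + 6) = -18183 + (100 + 54 - 1750 + 525 - 30 + 300 - 270)/(-4) = -18183 - ¼*(-1071) = -18183 + 1071/4 = -71661/4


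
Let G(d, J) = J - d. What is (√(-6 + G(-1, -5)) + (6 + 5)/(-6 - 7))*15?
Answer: -165/13 + 15*I*√10 ≈ -12.692 + 47.434*I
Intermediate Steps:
(√(-6 + G(-1, -5)) + (6 + 5)/(-6 - 7))*15 = (√(-6 + (-5 - 1*(-1))) + (6 + 5)/(-6 - 7))*15 = (√(-6 + (-5 + 1)) + 11/(-13))*15 = (√(-6 - 4) + 11*(-1/13))*15 = (√(-10) - 11/13)*15 = (I*√10 - 11/13)*15 = (-11/13 + I*√10)*15 = -165/13 + 15*I*√10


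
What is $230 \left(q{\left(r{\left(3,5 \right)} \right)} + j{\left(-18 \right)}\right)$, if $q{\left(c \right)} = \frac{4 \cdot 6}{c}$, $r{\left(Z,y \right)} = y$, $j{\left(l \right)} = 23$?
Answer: $6394$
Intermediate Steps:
$q{\left(c \right)} = \frac{24}{c}$
$230 \left(q{\left(r{\left(3,5 \right)} \right)} + j{\left(-18 \right)}\right) = 230 \left(\frac{24}{5} + 23\right) = 230 \cdot \frac{139}{5} = 6394$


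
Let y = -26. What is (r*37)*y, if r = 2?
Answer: -1924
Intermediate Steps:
(r*37)*y = (2*37)*(-26) = 74*(-26) = -1924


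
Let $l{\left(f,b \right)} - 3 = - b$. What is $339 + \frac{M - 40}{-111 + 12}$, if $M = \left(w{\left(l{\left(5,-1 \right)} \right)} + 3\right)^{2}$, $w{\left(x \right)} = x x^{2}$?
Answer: $\frac{9704}{33} \approx 294.06$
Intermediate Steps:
$l{\left(f,b \right)} = 3 - b$
$w{\left(x \right)} = x^{3}$
$M = 4489$ ($M = \left(\left(3 - -1\right)^{3} + 3\right)^{2} = \left(\left(3 + 1\right)^{3} + 3\right)^{2} = \left(4^{3} + 3\right)^{2} = \left(64 + 3\right)^{2} = 67^{2} = 4489$)
$339 + \frac{M - 40}{-111 + 12} = 339 + \frac{4489 - 40}{-111 + 12} = 339 + \frac{4449}{-99} = 339 + 4449 \left(- \frac{1}{99}\right) = 339 - \frac{1483}{33} = \frac{9704}{33}$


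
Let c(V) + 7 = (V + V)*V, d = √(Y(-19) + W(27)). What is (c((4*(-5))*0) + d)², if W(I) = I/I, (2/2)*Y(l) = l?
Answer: 31 - 42*I*√2 ≈ 31.0 - 59.397*I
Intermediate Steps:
Y(l) = l
W(I) = 1
d = 3*I*√2 (d = √(-19 + 1) = √(-18) = 3*I*√2 ≈ 4.2426*I)
c(V) = -7 + 2*V² (c(V) = -7 + (V + V)*V = -7 + (2*V)*V = -7 + 2*V²)
(c((4*(-5))*0) + d)² = ((-7 + 2*((4*(-5))*0)²) + 3*I*√2)² = ((-7 + 2*(-20*0)²) + 3*I*√2)² = ((-7 + 2*0²) + 3*I*√2)² = ((-7 + 2*0) + 3*I*√2)² = ((-7 + 0) + 3*I*√2)² = (-7 + 3*I*√2)²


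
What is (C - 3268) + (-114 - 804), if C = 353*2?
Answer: -3480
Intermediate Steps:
C = 706
(C - 3268) + (-114 - 804) = (706 - 3268) + (-114 - 804) = -2562 - 918 = -3480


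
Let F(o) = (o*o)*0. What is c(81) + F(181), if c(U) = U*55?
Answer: 4455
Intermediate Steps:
c(U) = 55*U
F(o) = 0 (F(o) = o²*0 = 0)
c(81) + F(181) = 55*81 + 0 = 4455 + 0 = 4455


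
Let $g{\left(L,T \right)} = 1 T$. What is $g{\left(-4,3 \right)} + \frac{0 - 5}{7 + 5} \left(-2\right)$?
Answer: $\frac{23}{6} \approx 3.8333$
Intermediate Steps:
$g{\left(L,T \right)} = T$
$g{\left(-4,3 \right)} + \frac{0 - 5}{7 + 5} \left(-2\right) = 3 + \frac{0 - 5}{7 + 5} \left(-2\right) = 3 + - \frac{5}{12} \left(-2\right) = 3 + \left(-5\right) \frac{1}{12} \left(-2\right) = 3 - - \frac{5}{6} = 3 + \frac{5}{6} = \frac{23}{6}$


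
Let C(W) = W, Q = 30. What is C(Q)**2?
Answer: 900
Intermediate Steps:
C(Q)**2 = 30**2 = 900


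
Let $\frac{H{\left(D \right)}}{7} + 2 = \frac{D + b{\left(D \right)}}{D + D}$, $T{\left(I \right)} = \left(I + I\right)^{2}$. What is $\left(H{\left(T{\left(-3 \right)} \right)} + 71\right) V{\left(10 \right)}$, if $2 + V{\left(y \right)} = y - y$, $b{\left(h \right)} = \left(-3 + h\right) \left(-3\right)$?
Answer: $- \frac{407}{4} \approx -101.75$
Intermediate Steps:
$b{\left(h \right)} = 9 - 3 h$
$T{\left(I \right)} = 4 I^{2}$ ($T{\left(I \right)} = \left(2 I\right)^{2} = 4 I^{2}$)
$H{\left(D \right)} = -14 + \frac{7 \left(9 - 2 D\right)}{2 D}$ ($H{\left(D \right)} = -14 + 7 \frac{D - \left(-9 + 3 D\right)}{D + D} = -14 + 7 \frac{9 - 2 D}{2 D} = -14 + \frac{7 \left(9 - 2 D\right)}{2 D}$)
$V{\left(y \right)} = -2$ ($V{\left(y \right)} = -2 + \left(y - y\right) = -2 + 0 = -2$)
$\left(H{\left(T{\left(-3 \right)} \right)} + 71\right) V{\left(10 \right)} = \left(\left(-21 + \frac{63}{2 \cdot 4 \left(-3\right)^{2}}\right) + 71\right) \left(-2\right) = \left(\left(-21 + \frac{63}{2 \cdot 4 \cdot 9}\right) + 71\right) \left(-2\right) = \left(\left(-21 + \frac{63}{2 \cdot 36}\right) + 71\right) \left(-2\right) = \left(\left(-21 + \frac{63}{2} \cdot \frac{1}{36}\right) + 71\right) \left(-2\right) = \left(\left(-21 + \frac{7}{8}\right) + 71\right) \left(-2\right) = \left(- \frac{161}{8} + 71\right) \left(-2\right) = \frac{407}{8} \left(-2\right) = - \frac{407}{4}$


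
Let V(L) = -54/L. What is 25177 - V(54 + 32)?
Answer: 1082638/43 ≈ 25178.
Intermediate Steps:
25177 - V(54 + 32) = 25177 - (-54)/(54 + 32) = 25177 - (-54)/86 = 25177 - 1*(-27/43) = 25177 + 27/43 = 1082638/43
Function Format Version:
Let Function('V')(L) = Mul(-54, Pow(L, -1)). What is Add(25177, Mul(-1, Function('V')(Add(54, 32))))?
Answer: Rational(1082638, 43) ≈ 25178.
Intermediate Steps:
Add(25177, Mul(-1, Function('V')(Add(54, 32)))) = Add(25177, Mul(-1, Mul(-54, Pow(Add(54, 32), -1)))) = Add(25177, Mul(-1, Mul(-54, Pow(86, -1)))) = Add(25177, Mul(-1, Mul(-54, Rational(1, 86)))) = Add(25177, Mul(-1, Rational(-27, 43))) = Add(25177, Rational(27, 43)) = Rational(1082638, 43)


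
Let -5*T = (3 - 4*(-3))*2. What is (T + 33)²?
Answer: 729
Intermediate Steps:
T = -6 (T = -(3 - 4*(-3))*2/5 = -(3 + 12)*2/5 = -3*2 = -⅕*30 = -6)
(T + 33)² = (-6 + 33)² = 27² = 729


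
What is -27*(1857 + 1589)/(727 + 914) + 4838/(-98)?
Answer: -2842879/26803 ≈ -106.07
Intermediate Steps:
-27*(1857 + 1589)/(727 + 914) + 4838/(-98) = -27/(1641/3446) + 4838*(-1/98) = -27/(1641*(1/3446)) - 2419/49 = -27/1641/3446 - 2419/49 = -27*3446/1641 - 2419/49 = -31014/547 - 2419/49 = -2842879/26803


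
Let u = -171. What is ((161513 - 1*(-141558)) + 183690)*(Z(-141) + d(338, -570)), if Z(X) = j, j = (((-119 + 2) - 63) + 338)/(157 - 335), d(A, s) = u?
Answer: -7446469778/89 ≈ -8.3668e+7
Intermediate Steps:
d(A, s) = -171
j = -79/89 (j = ((-117 - 63) + 338)/(-178) = (-180 + 338)*(-1/178) = 158*(-1/178) = -79/89 ≈ -0.88764)
Z(X) = -79/89
((161513 - 1*(-141558)) + 183690)*(Z(-141) + d(338, -570)) = ((161513 - 1*(-141558)) + 183690)*(-79/89 - 171) = ((161513 + 141558) + 183690)*(-15298/89) = (303071 + 183690)*(-15298/89) = 486761*(-15298/89) = -7446469778/89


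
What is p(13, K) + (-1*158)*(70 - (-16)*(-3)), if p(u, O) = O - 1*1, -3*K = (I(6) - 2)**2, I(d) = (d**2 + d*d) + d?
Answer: -16207/3 ≈ -5402.3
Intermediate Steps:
I(d) = d + 2*d**2 (I(d) = (d**2 + d**2) + d = 2*d**2 + d = d + 2*d**2)
K = -5776/3 (K = -(6*(1 + 2*6) - 2)**2/3 = -(6*(1 + 12) - 2)**2/3 = -(6*13 - 2)**2/3 = -(78 - 2)**2/3 = -1/3*76**2 = -1/3*5776 = -5776/3 ≈ -1925.3)
p(u, O) = -1 + O (p(u, O) = O - 1 = -1 + O)
p(13, K) + (-1*158)*(70 - (-16)*(-3)) = (-1 - 5776/3) + (-1*158)*(70 - (-16)*(-3)) = -5779/3 - 158*(70 - 1*48) = -5779/3 - 158*(70 - 48) = -5779/3 - 158*22 = -5779/3 - 3476 = -16207/3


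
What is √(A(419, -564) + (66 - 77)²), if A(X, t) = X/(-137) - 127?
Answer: I*√170017/137 ≈ 3.0097*I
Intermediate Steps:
A(X, t) = -127 - X/137 (A(X, t) = X*(-1/137) - 127 = -X/137 - 127 = -127 - X/137)
√(A(419, -564) + (66 - 77)²) = √((-127 - 1/137*419) + (66 - 77)²) = √((-127 - 419/137) + (-11)²) = √(-17818/137 + 121) = √(-1241/137) = I*√170017/137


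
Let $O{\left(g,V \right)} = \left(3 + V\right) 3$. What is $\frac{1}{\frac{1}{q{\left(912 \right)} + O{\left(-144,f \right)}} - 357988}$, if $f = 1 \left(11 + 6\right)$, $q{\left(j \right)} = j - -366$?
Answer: $- \frac{1338}{478987943} \approx -2.7934 \cdot 10^{-6}$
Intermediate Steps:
$q{\left(j \right)} = 366 + j$ ($q{\left(j \right)} = j + 366 = 366 + j$)
$f = 17$ ($f = 1 \cdot 17 = 17$)
$O{\left(g,V \right)} = 9 + 3 V$
$\frac{1}{\frac{1}{q{\left(912 \right)} + O{\left(-144,f \right)}} - 357988} = \frac{1}{\frac{1}{\left(366 + 912\right) + \left(9 + 3 \cdot 17\right)} - 357988} = \frac{1}{\frac{1}{1278 + \left(9 + 51\right)} - 357988} = \frac{1}{\frac{1}{1278 + 60} - 357988} = \frac{1}{\frac{1}{1338} - 357988} = \frac{1}{- \frac{478987943}{1338}} = - \frac{1338}{478987943}$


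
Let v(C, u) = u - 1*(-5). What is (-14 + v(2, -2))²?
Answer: 121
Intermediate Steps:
v(C, u) = 5 + u (v(C, u) = u + 5 = 5 + u)
(-14 + v(2, -2))² = (-14 + (5 - 2))² = (-14 + 3)² = (-11)² = 121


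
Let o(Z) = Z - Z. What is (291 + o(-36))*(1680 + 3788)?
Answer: 1591188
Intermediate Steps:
o(Z) = 0
(291 + o(-36))*(1680 + 3788) = (291 + 0)*(1680 + 3788) = 291*5468 = 1591188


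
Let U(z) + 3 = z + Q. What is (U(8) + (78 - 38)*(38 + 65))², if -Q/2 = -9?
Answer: 17164449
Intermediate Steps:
Q = 18 (Q = -2*(-9) = 18)
U(z) = 15 + z (U(z) = -3 + (z + 18) = -3 + (18 + z) = 15 + z)
(U(8) + (78 - 38)*(38 + 65))² = ((15 + 8) + (78 - 38)*(38 + 65))² = (23 + 40*103)² = (23 + 4120)² = 4143² = 17164449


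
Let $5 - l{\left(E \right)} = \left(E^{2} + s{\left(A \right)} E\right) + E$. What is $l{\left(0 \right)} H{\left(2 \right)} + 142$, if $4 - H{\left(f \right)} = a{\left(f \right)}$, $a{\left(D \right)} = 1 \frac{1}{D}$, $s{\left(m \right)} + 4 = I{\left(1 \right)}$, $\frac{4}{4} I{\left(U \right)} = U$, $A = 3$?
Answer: $\frac{319}{2} \approx 159.5$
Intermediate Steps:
$I{\left(U \right)} = U$
$s{\left(m \right)} = -3$ ($s{\left(m \right)} = -4 + 1 = -3$)
$a{\left(D \right)} = \frac{1}{D}$
$H{\left(f \right)} = 4 - \frac{1}{f}$
$l{\left(E \right)} = 5 - E^{2} + 2 E$ ($l{\left(E \right)} = 5 - \left(\left(E^{2} - 3 E\right) + E\right) = 5 - \left(E^{2} - 2 E\right) = 5 - E^{2} + 2 E$)
$l{\left(0 \right)} H{\left(2 \right)} + 142 = \left(5 - 0^{2} + 2 \cdot 0\right) \left(4 - \frac{1}{2}\right) + 142 = \left(5 - 0 + 0\right) \left(4 - \frac{1}{2}\right) + 142 = \left(5 + 0 + 0\right) \left(4 - \frac{1}{2}\right) + 142 = 5 \cdot \frac{7}{2} + 142 = \frac{35}{2} + 142 = \frac{319}{2}$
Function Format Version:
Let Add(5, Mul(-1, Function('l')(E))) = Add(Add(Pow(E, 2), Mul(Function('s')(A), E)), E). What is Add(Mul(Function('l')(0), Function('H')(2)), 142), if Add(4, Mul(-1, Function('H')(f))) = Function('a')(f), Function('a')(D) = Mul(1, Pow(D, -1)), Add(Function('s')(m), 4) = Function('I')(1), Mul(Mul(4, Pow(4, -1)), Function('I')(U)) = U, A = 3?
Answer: Rational(319, 2) ≈ 159.50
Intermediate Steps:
Function('I')(U) = U
Function('s')(m) = -3 (Function('s')(m) = Add(-4, 1) = -3)
Function('a')(D) = Pow(D, -1)
Function('H')(f) = Add(4, Mul(-1, Pow(f, -1)))
Function('l')(E) = Add(5, Mul(-1, Pow(E, 2)), Mul(2, E)) (Function('l')(E) = Add(5, Mul(-1, Add(Add(Pow(E, 2), Mul(-3, E)), E))) = Add(5, Mul(-1, Add(Pow(E, 2), Mul(-2, E)))) = Add(5, Add(Mul(-1, Pow(E, 2)), Mul(2, E))) = Add(5, Mul(-1, Pow(E, 2)), Mul(2, E)))
Add(Mul(Function('l')(0), Function('H')(2)), 142) = Add(Mul(Add(5, Mul(-1, Pow(0, 2)), Mul(2, 0)), Add(4, Mul(-1, Pow(2, -1)))), 142) = Add(Mul(Add(5, Mul(-1, 0), 0), Add(4, Mul(-1, Rational(1, 2)))), 142) = Add(Mul(Add(5, 0, 0), Add(4, Rational(-1, 2))), 142) = Add(Mul(5, Rational(7, 2)), 142) = Add(Rational(35, 2), 142) = Rational(319, 2)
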